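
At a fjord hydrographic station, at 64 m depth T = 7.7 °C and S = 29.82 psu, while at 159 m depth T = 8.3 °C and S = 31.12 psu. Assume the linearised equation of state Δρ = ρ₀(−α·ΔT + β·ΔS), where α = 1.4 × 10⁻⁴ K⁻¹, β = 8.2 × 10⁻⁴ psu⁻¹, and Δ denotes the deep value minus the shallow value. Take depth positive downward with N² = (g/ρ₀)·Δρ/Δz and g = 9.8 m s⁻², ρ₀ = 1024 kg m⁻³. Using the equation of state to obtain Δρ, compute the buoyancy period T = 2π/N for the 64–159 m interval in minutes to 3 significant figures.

ΔT = +0.6 K, ΔS = +1.30 psu (deep − shallow).
Δρ/ρ₀ = −αΔT + βΔS = -8.40 × 10⁻⁵ + 1.066 × 10⁻³ = 9.82 × 10⁻⁴, so Δρ ≈ 1.006 kg m⁻³.
N² = (g/ρ₀)·Δρ/Δz = g·(Δρ/ρ₀)/Δz = 9.8 × 9.82 × 10⁻⁴ / 95 = 1.0130 × 10⁻⁴ s⁻².
N = √(1.0130 × 10⁻⁴) = 0.010065 rad s⁻¹ → T = 2π/N = 624.26 s = 10.404 min ≈ 10.4 min.

10.4 min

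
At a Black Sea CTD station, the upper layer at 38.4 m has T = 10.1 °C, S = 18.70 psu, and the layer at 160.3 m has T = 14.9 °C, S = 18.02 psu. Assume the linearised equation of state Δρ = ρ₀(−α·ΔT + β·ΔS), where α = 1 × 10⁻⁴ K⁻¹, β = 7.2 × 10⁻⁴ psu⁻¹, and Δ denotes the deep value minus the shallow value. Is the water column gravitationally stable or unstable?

unstable

ΔT = 14.9 − 10.1 = +4.8 K and ΔS = 18.02 − 18.70 = -0.68 psu (deep − shallow).
−αΔT = -4.80 × 10⁻⁴; βΔS = -4.896 × 10⁻⁴; sum Δρ/ρ₀ = -9.696 × 10⁻⁴.
Δρ/ρ₀ < 0, so Δρ < 0: deeper water is lighter → statically unstable; the column would overturn.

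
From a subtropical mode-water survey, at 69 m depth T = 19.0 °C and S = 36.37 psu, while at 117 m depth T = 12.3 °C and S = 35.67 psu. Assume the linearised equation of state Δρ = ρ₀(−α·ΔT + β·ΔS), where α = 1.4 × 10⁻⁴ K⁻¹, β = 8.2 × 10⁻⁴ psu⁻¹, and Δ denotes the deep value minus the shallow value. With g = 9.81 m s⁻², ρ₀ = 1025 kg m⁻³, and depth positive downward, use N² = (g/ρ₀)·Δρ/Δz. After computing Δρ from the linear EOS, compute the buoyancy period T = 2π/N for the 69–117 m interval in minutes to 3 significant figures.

ΔT = -6.7 K, ΔS = -0.70 psu (deep − shallow).
Δρ/ρ₀ = −αΔT + βΔS = 9.38 × 10⁻⁴ − 5.74 × 10⁻⁴ = 3.64 × 10⁻⁴, so Δρ ≈ 0.3731 kg m⁻³.
N² = (g/ρ₀)·Δρ/Δz = g·(Δρ/ρ₀)/Δz = 9.81 × 3.64 × 10⁻⁴ / 48 = 7.4392 × 10⁻⁵ s⁻².
N = √(7.4392 × 10⁻⁵) = 8.6251 × 10⁻³ rad s⁻¹ → T = 2π/N = 728.48 s = 12.141 min ≈ 12.1 min.

12.1 min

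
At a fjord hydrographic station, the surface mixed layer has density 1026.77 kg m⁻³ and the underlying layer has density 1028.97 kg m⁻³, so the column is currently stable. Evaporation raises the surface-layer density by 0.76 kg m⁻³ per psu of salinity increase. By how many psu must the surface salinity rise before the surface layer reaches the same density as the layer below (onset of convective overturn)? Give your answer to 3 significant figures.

2.89 psu

Density deficit of the surface layer: 1028.97 − 1026.77 = 2.2 kg m⁻³.
Required change = 2.2 / 0.76 = 2.89 psu.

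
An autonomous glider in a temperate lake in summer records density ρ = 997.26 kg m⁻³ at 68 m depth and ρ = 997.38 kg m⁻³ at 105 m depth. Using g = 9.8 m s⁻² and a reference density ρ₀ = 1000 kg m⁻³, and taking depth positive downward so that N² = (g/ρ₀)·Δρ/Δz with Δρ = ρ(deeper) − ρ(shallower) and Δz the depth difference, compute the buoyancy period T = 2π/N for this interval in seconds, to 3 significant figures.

Δρ = 997.38 − 997.26 = 0.12 kg m⁻³ over Δz = 105 − 68 = 37 m.
N² = (9.8/1000) × (0.12/37) = 3.1784 × 10⁻⁵ s⁻².
N = √(3.1784 × 10⁻⁵) = 5.6377 × 10⁻³ rad s⁻¹, so T = 2π/N = 1.1145 × 10³ s ≈ 1.11 × 10³ s.
A positive N² confirms static stability across the interval.

1.11 × 10³ s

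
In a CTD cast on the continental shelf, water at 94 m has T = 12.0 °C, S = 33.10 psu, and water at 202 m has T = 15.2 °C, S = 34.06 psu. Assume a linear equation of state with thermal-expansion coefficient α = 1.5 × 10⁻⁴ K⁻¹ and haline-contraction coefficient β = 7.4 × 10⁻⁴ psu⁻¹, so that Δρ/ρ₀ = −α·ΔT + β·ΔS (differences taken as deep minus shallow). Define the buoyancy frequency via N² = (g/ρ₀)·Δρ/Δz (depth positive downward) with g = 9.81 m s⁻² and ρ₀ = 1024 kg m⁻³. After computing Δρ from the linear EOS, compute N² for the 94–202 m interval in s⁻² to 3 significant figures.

2.09 × 10⁻⁵ s⁻²

ΔT = +3.2 K, ΔS = +0.96 psu (deep − shallow).
Δρ/ρ₀ = −αΔT + βΔS = -4.80 × 10⁻⁴ + 7.104 × 10⁻⁴ = 2.304 × 10⁻⁴, so Δρ ≈ 0.2359 kg m⁻³.
N² = (g/ρ₀)·Δρ/Δz = g·(Δρ/ρ₀)/Δz = 9.81 × 2.304 × 10⁻⁴ / 108 = 2.0928 × 10⁻⁵ s⁻² ≈ 2.09 × 10⁻⁵ s⁻².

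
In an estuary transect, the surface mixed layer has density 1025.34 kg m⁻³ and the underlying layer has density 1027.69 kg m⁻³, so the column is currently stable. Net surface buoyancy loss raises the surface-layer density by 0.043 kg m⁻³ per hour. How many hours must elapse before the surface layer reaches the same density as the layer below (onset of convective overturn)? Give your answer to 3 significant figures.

54.7 hours

Density deficit of the surface layer: 1027.69 − 1025.34 = 2.35 kg m⁻³.
Required change = 2.35 / 0.043 = 54.7 hours.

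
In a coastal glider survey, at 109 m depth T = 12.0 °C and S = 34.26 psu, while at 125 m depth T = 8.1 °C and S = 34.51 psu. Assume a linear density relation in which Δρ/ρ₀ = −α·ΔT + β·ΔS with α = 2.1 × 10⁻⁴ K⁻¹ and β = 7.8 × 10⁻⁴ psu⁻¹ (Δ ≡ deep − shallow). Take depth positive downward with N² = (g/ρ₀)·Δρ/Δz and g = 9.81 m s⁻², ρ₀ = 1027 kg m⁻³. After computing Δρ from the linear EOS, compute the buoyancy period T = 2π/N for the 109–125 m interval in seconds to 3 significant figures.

ΔT = -3.9 K, ΔS = +0.25 psu (deep − shallow).
Δρ/ρ₀ = −αΔT + βΔS = 8.19 × 10⁻⁴ + 1.95 × 10⁻⁴ = 1.014 × 10⁻³, so Δρ ≈ 1.041 kg m⁻³.
N² = (g/ρ₀)·Δρ/Δz = g·(Δρ/ρ₀)/Δz = 9.81 × 1.014 × 10⁻³ / 16 = 6.2171 × 10⁻⁴ s⁻².
N = √(6.2171 × 10⁻⁴) = 0.024934 rad s⁻¹ → T = 2π/N = 251.99 s ≈ 252 s.

252 s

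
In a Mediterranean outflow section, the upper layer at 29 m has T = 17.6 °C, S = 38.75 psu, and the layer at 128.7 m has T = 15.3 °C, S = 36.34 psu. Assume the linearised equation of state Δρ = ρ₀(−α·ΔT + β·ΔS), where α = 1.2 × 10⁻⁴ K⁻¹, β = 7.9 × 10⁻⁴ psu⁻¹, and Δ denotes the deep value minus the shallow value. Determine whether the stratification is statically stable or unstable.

unstable

ΔT = 15.3 − 17.6 = -2.3 K and ΔS = 36.34 − 38.75 = -2.41 psu (deep − shallow).
−αΔT = 2.76 × 10⁻⁴; βΔS = -1.9039 × 10⁻³; sum Δρ/ρ₀ = -1.6279 × 10⁻³.
Δρ/ρ₀ < 0, so Δρ < 0: deeper water is lighter → statically unstable; the column would overturn.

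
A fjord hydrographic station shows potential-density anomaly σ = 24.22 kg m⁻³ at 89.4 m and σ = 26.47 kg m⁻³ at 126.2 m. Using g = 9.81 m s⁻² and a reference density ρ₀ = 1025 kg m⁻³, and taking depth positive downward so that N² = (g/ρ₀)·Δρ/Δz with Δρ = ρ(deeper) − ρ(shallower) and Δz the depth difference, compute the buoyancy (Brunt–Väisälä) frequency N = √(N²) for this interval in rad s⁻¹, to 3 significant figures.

0.0242 rad s⁻¹

Δρ = 1026.47 − 1024.22 = 2.25 kg m⁻³ over Δz = 126.2 − 89.4 = 36.8 m.
N² = (9.81/1025) × (2.25/36.8) = 5.8517 × 10⁻⁴ s⁻².
N = √(5.8517 × 10⁻⁴) = 0.024190 rad s⁻¹ ≈ 0.0242 rad s⁻¹.
A positive N² confirms static stability across the interval.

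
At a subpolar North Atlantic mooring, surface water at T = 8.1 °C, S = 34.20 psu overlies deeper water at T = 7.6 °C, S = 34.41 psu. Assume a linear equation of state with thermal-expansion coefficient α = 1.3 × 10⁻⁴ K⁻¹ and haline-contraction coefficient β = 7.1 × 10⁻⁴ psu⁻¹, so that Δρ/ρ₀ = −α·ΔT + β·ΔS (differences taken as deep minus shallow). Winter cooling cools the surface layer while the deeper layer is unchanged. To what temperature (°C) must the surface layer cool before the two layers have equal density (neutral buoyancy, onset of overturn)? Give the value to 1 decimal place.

Neutral buoyancy requires Δρ = 0, i.e. −α(T_deep − T_surf′) + β(S_deep − S_surf) = 0.
T_surf′ = T_deep − (β/α)·ΔS = 7.6 − (7.1 × 10⁻⁴/1.3 × 10⁻⁴)·(+0.21) = 6.453 °C.
Cooling required: 8.1 − (6.453) = 1.647 °C.

6.5 °C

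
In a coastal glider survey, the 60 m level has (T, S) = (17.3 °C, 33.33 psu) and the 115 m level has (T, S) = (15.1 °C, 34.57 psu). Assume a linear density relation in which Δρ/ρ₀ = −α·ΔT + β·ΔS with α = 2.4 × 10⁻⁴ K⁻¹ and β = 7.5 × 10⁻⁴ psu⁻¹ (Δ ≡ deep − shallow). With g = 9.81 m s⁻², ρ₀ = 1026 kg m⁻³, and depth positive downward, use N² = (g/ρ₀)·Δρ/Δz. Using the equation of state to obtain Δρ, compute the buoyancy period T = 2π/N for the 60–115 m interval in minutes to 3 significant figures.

6.49 min

ΔT = -2.2 K, ΔS = +1.24 psu (deep − shallow).
Δρ/ρ₀ = −αΔT + βΔS = 5.28 × 10⁻⁴ + 9.30 × 10⁻⁴ = 1.458 × 10⁻³, so Δρ ≈ 1.496 kg m⁻³.
N² = (g/ρ₀)·Δρ/Δz = g·(Δρ/ρ₀)/Δz = 9.81 × 1.458 × 10⁻³ / 55 = 2.6005 × 10⁻⁴ s⁻².
N = √(2.6005 × 10⁻⁴) = 0.016126 rad s⁻¹ → T = 2π/N = 389.63 s = 6.4938 min ≈ 6.49 min.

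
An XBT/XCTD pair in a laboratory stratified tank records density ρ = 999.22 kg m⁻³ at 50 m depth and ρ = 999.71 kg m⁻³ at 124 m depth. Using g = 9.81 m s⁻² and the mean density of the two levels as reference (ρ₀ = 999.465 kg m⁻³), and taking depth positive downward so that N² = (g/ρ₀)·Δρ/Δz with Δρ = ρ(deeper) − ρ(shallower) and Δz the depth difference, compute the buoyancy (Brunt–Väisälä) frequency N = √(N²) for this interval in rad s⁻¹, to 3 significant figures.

Δρ = 999.71 − 999.22 = 0.49 kg m⁻³ over Δz = 124 − 50 = 74 m.
N² = (9.81/999.465) × (0.49/74) = 6.4993 × 10⁻⁵ s⁻².
N = √(6.4993 × 10⁻⁵) = 8.0618 × 10⁻³ rad s⁻¹ ≈ 8.06 × 10⁻³ rad s⁻¹.

8.06 × 10⁻³ rad s⁻¹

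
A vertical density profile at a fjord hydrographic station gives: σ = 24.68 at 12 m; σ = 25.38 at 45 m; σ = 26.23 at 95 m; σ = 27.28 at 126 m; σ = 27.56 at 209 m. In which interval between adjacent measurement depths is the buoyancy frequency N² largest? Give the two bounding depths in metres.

95–126 m

Compute the density gradient over each adjacent pair:
  12–45 m: Δρ/Δz = 0.70/33 = 0.021 kg m⁻⁴
  45–95 m: Δρ/Δz = 0.85/50 = 0.017 kg m⁻⁴
  95–126 m: Δρ/Δz = 1.05/31 = 0.034 kg m⁻⁴
  126–209 m: Δρ/Δz = 0.28/83 = 3.4 × 10⁻³ kg m⁻⁴
The largest gradient is in the 95–126 m interval — the pycnocline.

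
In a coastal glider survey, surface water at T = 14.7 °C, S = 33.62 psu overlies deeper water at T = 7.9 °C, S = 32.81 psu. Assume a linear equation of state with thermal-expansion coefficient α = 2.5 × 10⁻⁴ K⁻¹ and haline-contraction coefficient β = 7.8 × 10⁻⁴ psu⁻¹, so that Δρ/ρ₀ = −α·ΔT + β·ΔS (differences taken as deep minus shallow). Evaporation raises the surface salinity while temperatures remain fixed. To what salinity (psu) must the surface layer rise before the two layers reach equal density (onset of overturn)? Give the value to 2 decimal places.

Neutral buoyancy requires −α(T_deep − T_surf) + β(S_deep − S_surf′) = 0.
S_surf′ = S_deep − (α/β)·ΔT = 32.81 − (2.5 × 10⁻⁴/7.8 × 10⁻⁴)·(-6.8) = 34.9895 psu.
Increase required: 34.9895 − 33.62 = 1.3695 psu.

34.99 psu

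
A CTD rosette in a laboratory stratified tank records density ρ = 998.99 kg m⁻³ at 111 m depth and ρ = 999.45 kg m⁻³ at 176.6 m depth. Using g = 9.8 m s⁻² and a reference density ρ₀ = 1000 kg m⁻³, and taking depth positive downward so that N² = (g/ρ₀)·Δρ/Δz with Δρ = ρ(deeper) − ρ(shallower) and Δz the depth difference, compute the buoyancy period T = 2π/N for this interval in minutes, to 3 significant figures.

Δρ = 999.45 − 998.99 = 0.46 kg m⁻³ over Δz = 176.6 − 111 = 65.6 m.
N² = (9.8/1000) × (0.46/65.6) = 6.8720 × 10⁻⁵ s⁻².
N = √(6.8720 × 10⁻⁵) = 8.2898 × 10⁻³ rad s⁻¹, so T = 2π/N = 757.94 s = 12.632 min ≈ 12.6 min.

12.6 min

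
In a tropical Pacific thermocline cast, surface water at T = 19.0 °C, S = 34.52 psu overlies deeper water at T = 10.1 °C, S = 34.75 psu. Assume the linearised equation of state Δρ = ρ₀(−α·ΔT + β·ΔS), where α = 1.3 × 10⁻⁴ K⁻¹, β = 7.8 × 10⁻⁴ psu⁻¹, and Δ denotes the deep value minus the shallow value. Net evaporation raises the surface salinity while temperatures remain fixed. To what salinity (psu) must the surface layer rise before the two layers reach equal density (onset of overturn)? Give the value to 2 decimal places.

36.23 psu

Neutral buoyancy requires −α(T_deep − T_surf) + β(S_deep − S_surf′) = 0.
S_surf′ = S_deep − (α/β)·ΔT = 34.75 − (1.3 × 10⁻⁴/7.8 × 10⁻⁴)·(-8.9) = 36.2333 psu.
Increase required: 36.2333 − 34.52 = 1.7133 psu.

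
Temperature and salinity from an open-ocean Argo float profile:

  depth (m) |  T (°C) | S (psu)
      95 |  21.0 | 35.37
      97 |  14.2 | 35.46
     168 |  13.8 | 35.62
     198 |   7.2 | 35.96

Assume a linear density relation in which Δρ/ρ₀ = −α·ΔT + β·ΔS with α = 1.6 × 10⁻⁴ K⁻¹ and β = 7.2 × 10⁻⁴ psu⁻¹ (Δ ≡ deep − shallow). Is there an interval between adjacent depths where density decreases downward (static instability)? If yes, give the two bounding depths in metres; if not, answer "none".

Evaluate Δρ/ρ₀ = −αΔT + βΔS across each adjacent pair:
  95–97 m: −αΔT+βΔS = −(1.6 × 10⁻⁴)(-6.8)+(7.2 × 10⁻⁴)(+0.09) = 1.2 × 10⁻³ → stable
  97–168 m: −αΔT+βΔS = −(1.6 × 10⁻⁴)(-0.4)+(7.2 × 10⁻⁴)(+0.16) = 1.8 × 10⁻⁴ → stable
  168–198 m: −αΔT+βΔS = −(1.6 × 10⁻⁴)(-6.6)+(7.2 × 10⁻⁴)(+0.34) = 1.3 × 10⁻³ → stable
Every interval has Δρ > 0: the column is stably stratified throughout.

none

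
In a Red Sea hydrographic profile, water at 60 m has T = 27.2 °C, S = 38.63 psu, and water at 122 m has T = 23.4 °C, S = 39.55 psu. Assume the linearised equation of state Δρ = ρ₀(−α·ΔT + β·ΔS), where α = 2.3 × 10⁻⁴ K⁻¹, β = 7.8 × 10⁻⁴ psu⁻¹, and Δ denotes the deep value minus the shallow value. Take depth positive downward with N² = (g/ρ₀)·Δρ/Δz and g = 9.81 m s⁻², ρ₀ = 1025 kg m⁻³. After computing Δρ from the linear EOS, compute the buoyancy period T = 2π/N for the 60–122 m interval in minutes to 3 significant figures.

6.60 min

ΔT = -3.8 K, ΔS = +0.92 psu (deep − shallow).
Δρ/ρ₀ = −αΔT + βΔS = 8.74 × 10⁻⁴ + 7.176 × 10⁻⁴ = 1.5916 × 10⁻³, so Δρ ≈ 1.631 kg m⁻³.
N² = (g/ρ₀)·Δρ/Δz = g·(Δρ/ρ₀)/Δz = 9.81 × 1.5916 × 10⁻³ / 62 = 2.5183 × 10⁻⁴ s⁻².
N = √(2.5183 × 10⁻⁴) = 0.015869 rad s⁻¹ → T = 2π/N = 395.94 s = 6.5990 min ≈ 6.60 min.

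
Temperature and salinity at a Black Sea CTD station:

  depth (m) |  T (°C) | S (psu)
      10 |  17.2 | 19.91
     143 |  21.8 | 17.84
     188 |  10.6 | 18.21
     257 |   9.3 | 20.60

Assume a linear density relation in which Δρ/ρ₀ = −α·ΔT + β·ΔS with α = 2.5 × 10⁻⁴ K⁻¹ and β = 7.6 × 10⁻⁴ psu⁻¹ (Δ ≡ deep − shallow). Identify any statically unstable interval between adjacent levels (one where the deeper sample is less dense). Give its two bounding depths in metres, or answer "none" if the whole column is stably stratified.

Evaluate Δρ/ρ₀ = −αΔT + βΔS across each adjacent pair:
  10–143 m: −αΔT+βΔS = −(2.5 × 10⁻⁴)(+4.6)+(7.6 × 10⁻⁴)(-2.07) = -2.7 × 10⁻³ → UNSTABLE
  143–188 m: −αΔT+βΔS = −(2.5 × 10⁻⁴)(-11.2)+(7.6 × 10⁻⁴)(+0.37) = 3.1 × 10⁻³ → stable
  188–257 m: −αΔT+βΔS = −(2.5 × 10⁻⁴)(-1.3)+(7.6 × 10⁻⁴)(+2.39) = 2.1 × 10⁻³ → stable
The 10–143 m interval has Δρ < 0: lighter water underlies denser water.

10–143 m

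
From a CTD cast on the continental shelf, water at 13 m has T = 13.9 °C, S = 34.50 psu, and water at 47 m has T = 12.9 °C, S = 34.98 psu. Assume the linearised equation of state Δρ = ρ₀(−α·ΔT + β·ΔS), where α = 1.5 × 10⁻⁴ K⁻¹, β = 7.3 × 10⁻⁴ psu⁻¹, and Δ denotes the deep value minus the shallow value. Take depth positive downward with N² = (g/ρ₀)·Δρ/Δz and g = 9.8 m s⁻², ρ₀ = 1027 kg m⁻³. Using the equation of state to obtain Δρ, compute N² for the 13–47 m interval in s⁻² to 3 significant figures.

ΔT = -1.0 K, ΔS = +0.48 psu (deep − shallow).
Δρ/ρ₀ = −αΔT + βΔS = 1.50 × 10⁻⁴ + 3.504 × 10⁻⁴ = 5.004 × 10⁻⁴, so Δρ ≈ 0.5139 kg m⁻³.
N² = (g/ρ₀)·Δρ/Δz = g·(Δρ/ρ₀)/Δz = 9.8 × 5.004 × 10⁻⁴ / 34 = 1.4423 × 10⁻⁴ s⁻² ≈ 1.44 × 10⁻⁴ s⁻².

1.44 × 10⁻⁴ s⁻²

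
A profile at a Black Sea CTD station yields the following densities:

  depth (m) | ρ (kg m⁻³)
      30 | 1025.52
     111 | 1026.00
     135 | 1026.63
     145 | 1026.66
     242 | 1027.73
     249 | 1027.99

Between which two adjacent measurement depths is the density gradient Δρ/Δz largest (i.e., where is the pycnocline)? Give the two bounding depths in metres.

Compute the density gradient over each adjacent pair:
  30–111 m: Δρ/Δz = 0.48/81 = 5.9 × 10⁻³ kg m⁻⁴
  111–135 m: Δρ/Δz = 0.63/24 = 0.026 kg m⁻⁴
  135–145 m: Δρ/Δz = 0.03/10 = 3.0 × 10⁻³ kg m⁻⁴
  145–242 m: Δρ/Δz = 1.07/97 = 0.011 kg m⁻⁴
  242–249 m: Δρ/Δz = 0.26/7 = 0.037 kg m⁻⁴
The largest gradient is in the 242–249 m interval — the pycnocline.

242–249 m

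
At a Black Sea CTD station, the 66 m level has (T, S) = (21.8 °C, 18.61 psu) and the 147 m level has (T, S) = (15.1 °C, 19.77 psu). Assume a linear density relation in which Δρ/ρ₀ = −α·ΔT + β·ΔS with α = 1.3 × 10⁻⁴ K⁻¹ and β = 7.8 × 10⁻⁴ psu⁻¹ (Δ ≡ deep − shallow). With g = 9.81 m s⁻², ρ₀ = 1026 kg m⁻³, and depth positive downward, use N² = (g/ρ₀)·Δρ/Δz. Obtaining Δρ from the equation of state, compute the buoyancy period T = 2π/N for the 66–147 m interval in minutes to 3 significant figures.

ΔT = -6.7 K, ΔS = +1.16 psu (deep − shallow).
Δρ/ρ₀ = −αΔT + βΔS = 8.71 × 10⁻⁴ + 9.048 × 10⁻⁴ = 1.7758 × 10⁻³, so Δρ ≈ 1.822 kg m⁻³.
N² = (g/ρ₀)·Δρ/Δz = g·(Δρ/ρ₀)/Δz = 9.81 × 1.7758 × 10⁻³ / 81 = 2.1507 × 10⁻⁴ s⁻².
N = √(2.1507 × 10⁻⁴) = 0.014665 rad s⁻¹ → T = 2π/N = 428.45 s = 7.1408 min ≈ 7.14 min.

7.14 min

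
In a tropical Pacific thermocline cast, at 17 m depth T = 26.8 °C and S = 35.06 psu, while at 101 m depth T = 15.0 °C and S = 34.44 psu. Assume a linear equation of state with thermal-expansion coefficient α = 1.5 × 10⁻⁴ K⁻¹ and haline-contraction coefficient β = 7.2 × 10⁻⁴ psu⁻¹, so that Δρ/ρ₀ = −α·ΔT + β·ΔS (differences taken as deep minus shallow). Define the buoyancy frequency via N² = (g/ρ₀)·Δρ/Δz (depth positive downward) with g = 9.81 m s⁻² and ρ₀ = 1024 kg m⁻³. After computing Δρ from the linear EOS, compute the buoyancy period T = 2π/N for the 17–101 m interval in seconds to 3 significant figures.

505 s

ΔT = -11.8 K, ΔS = -0.62 psu (deep − shallow).
Δρ/ρ₀ = −αΔT + βΔS = 1.77 × 10⁻³ − 4.464 × 10⁻⁴ = 1.3236 × 10⁻³, so Δρ ≈ 1.355 kg m⁻³.
N² = (g/ρ₀)·Δρ/Δz = g·(Δρ/ρ₀)/Δz = 9.81 × 1.3236 × 10⁻³ / 84 = 1.5458 × 10⁻⁴ s⁻².
N = √(1.5458 × 10⁻⁴) = 0.012433 rad s⁻¹ → T = 2π/N = 505.36 s ≈ 505 s.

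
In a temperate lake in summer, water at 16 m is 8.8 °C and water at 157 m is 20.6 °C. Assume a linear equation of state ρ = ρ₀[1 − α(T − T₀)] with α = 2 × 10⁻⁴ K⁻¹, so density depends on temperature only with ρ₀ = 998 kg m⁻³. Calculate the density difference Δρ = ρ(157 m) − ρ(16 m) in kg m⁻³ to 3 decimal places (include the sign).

-2.355 kg m⁻³

ΔT = +11.8 K, Δρ/ρ₀ = −αΔT = -2.36 × 10⁻³.
Δρ = 998 × (-2.36 × 10⁻³) = -2.355 kg m⁻³.
Negative Δρ: lighter below, statically unstable.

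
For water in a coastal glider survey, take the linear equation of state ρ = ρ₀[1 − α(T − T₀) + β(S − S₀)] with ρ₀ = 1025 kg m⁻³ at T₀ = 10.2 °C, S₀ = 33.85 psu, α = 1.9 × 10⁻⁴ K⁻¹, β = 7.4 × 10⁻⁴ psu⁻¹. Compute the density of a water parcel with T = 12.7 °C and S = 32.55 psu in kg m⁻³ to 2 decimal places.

T − T₀ = +2.5 K, S − S₀ = -1.30 psu.
Bracket = 1 − α·(+2.5) + β·(-1.30) = 1 + (-1.437 × 10⁻³) = 0.9985630.
ρ = 1025 × 0.9985630 = 1023.53 kg m⁻³.

1023.53 kg m⁻³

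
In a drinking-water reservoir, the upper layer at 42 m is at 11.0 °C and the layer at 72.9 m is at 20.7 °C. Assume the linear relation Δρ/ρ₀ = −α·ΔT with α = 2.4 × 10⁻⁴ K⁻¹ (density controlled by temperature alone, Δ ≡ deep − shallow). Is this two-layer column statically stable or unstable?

ΔT = 20.7 − 11.0 = +9.7 K, so Δρ/ρ₀ = −αΔT = -2.328 × 10⁻³.
Δρ/ρ₀ < 0, so Δρ < 0: deeper water is lighter → statically unstable; the column would overturn.

unstable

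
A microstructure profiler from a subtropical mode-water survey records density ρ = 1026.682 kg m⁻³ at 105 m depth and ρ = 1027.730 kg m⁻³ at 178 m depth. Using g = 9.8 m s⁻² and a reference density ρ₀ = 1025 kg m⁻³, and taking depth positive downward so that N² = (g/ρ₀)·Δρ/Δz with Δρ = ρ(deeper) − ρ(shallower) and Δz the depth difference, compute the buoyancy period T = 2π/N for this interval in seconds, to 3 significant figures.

536 s

Δρ = 1027.730 − 1026.682 = 1.048 kg m⁻³ over Δz = 178 − 105 = 73 m.
N² = (9.8/1025) × (1.048/73) = 1.3726 × 10⁻⁴ s⁻².
N = √(1.3726 × 10⁻⁴) = 0.011716 rad s⁻¹, so T = 2π/N = 536.29 s ≈ 536 s.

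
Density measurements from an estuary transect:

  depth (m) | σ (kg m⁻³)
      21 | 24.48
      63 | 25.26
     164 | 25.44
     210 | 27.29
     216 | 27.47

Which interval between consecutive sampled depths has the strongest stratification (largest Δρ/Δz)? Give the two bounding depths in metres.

Compute the density gradient over each adjacent pair:
  21–63 m: Δρ/Δz = 0.78/42 = 0.019 kg m⁻⁴
  63–164 m: Δρ/Δz = 0.18/101 = 1.8 × 10⁻³ kg m⁻⁴
  164–210 m: Δρ/Δz = 1.85/46 = 0.040 kg m⁻⁴
  210–216 m: Δρ/Δz = 0.18/6 = 0.030 kg m⁻⁴
The largest gradient is in the 164–210 m interval — the pycnocline.

164–210 m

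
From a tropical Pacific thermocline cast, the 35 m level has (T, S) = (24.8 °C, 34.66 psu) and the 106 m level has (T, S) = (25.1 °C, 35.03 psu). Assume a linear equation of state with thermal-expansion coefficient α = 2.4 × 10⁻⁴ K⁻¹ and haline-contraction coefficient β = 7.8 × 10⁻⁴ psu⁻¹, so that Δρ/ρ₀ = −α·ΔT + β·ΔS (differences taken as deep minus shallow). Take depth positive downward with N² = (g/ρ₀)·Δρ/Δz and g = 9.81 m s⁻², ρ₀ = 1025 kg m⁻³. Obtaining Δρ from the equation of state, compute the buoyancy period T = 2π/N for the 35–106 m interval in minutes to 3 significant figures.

ΔT = +0.3 K, ΔS = +0.37 psu (deep − shallow).
Δρ/ρ₀ = −αΔT + βΔS = -7.20 × 10⁻⁵ + 2.886 × 10⁻⁴ = 2.166 × 10⁻⁴, so Δρ ≈ 0.2220 kg m⁻³.
N² = (g/ρ₀)·Δρ/Δz = g·(Δρ/ρ₀)/Δz = 9.81 × 2.166 × 10⁻⁴ / 71 = 2.9927 × 10⁻⁵ s⁻².
N = √(2.9927 × 10⁻⁵) = 5.4706 × 10⁻³ rad s⁻¹ → T = 2π/N = 1.1485 × 10³ s = 19.142 min ≈ 19.1 min.

19.1 min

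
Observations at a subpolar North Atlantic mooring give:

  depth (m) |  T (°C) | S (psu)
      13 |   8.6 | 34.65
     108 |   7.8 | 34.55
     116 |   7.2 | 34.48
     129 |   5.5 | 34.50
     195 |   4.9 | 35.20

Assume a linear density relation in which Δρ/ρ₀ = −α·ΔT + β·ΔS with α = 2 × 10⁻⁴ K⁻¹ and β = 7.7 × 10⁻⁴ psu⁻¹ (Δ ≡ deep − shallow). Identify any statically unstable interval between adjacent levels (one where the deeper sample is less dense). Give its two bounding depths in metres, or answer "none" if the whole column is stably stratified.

none

Evaluate Δρ/ρ₀ = −αΔT + βΔS across each adjacent pair:
  13–108 m: −αΔT+βΔS = −(2 × 10⁻⁴)(-0.8)+(7.7 × 10⁻⁴)(-0.10) = 8.3 × 10⁻⁵ → stable
  108–116 m: −αΔT+βΔS = −(2 × 10⁻⁴)(-0.6)+(7.7 × 10⁻⁴)(-0.07) = 6.6 × 10⁻⁵ → stable
  116–129 m: −αΔT+βΔS = −(2 × 10⁻⁴)(-1.7)+(7.7 × 10⁻⁴)(+0.02) = 3.6 × 10⁻⁴ → stable
  129–195 m: −αΔT+βΔS = −(2 × 10⁻⁴)(-0.6)+(7.7 × 10⁻⁴)(+0.70) = 6.6 × 10⁻⁴ → stable
Every interval has Δρ > 0: the column is stably stratified throughout.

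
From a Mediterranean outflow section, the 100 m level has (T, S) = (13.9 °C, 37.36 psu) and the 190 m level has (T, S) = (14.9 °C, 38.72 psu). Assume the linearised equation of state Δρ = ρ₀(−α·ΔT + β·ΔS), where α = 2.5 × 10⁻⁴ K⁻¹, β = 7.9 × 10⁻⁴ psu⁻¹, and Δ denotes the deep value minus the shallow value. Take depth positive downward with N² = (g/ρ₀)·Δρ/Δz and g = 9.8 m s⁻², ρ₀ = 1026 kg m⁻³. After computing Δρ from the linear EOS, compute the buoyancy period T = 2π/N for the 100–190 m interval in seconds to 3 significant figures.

ΔT = +1.0 K, ΔS = +1.36 psu (deep − shallow).
Δρ/ρ₀ = −αΔT + βΔS = -2.50 × 10⁻⁴ + 1.0744 × 10⁻³ = 8.244 × 10⁻⁴, so Δρ ≈ 0.8458 kg m⁻³.
N² = (g/ρ₀)·Δρ/Δz = g·(Δρ/ρ₀)/Δz = 9.8 × 8.244 × 10⁻⁴ / 90 = 8.9768 × 10⁻⁵ s⁻².
N = √(8.9768 × 10⁻⁵) = 9.4746 × 10⁻³ rad s⁻¹ → T = 2π/N = 663.16 s ≈ 663 s.

663 s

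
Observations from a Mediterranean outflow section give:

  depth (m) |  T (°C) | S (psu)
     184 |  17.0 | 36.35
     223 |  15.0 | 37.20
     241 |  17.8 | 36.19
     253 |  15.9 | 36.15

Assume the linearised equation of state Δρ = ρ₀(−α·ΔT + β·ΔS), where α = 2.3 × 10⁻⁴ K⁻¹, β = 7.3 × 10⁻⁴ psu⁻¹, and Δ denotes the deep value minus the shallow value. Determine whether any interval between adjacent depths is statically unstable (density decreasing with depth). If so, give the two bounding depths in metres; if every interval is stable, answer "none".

223–241 m

Evaluate Δρ/ρ₀ = −αΔT + βΔS across each adjacent pair:
  184–223 m: −αΔT+βΔS = −(2.3 × 10⁻⁴)(-2.0)+(7.3 × 10⁻⁴)(+0.85) = 1.1 × 10⁻³ → stable
  223–241 m: −αΔT+βΔS = −(2.3 × 10⁻⁴)(+2.8)+(7.3 × 10⁻⁴)(-1.01) = -1.4 × 10⁻³ → UNSTABLE
  241–253 m: −αΔT+βΔS = −(2.3 × 10⁻⁴)(-1.9)+(7.3 × 10⁻⁴)(-0.04) = 4.1 × 10⁻⁴ → stable
The 223–241 m interval has Δρ < 0: lighter water underlies denser water.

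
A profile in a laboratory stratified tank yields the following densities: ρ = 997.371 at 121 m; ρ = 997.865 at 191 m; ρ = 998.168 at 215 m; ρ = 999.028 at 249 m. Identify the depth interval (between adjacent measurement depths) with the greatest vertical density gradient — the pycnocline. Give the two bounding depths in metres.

215–249 m

Compute the density gradient over each adjacent pair:
  121–191 m: Δρ/Δz = 0.494/70 = 7.1 × 10⁻³ kg m⁻⁴
  191–215 m: Δρ/Δz = 0.303/24 = 0.013 kg m⁻⁴
  215–249 m: Δρ/Δz = 0.860/34 = 0.025 kg m⁻⁴
The largest gradient is in the 215–249 m interval — the pycnocline.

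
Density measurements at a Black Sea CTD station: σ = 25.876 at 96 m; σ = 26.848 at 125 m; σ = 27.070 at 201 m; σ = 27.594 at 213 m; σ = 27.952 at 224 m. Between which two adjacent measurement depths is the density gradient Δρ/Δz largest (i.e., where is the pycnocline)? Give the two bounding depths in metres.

Compute the density gradient over each adjacent pair:
  96–125 m: Δρ/Δz = 0.972/29 = 0.034 kg m⁻⁴
  125–201 m: Δρ/Δz = 0.222/76 = 2.9 × 10⁻³ kg m⁻⁴
  201–213 m: Δρ/Δz = 0.524/12 = 0.044 kg m⁻⁴
  213–224 m: Δρ/Δz = 0.358/11 = 0.033 kg m⁻⁴
The largest gradient is in the 201–213 m interval — the pycnocline.

201–213 m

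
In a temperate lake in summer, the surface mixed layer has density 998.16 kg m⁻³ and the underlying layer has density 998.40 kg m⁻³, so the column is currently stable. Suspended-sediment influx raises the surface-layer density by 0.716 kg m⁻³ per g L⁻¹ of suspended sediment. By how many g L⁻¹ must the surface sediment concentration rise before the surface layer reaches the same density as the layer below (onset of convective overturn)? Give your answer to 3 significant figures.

Density deficit of the surface layer: 998.40 − 998.16 = 0.24 kg m⁻³.
Required change = 0.24 / 0.716 = 0.335 g L⁻¹.

0.335 g L⁻¹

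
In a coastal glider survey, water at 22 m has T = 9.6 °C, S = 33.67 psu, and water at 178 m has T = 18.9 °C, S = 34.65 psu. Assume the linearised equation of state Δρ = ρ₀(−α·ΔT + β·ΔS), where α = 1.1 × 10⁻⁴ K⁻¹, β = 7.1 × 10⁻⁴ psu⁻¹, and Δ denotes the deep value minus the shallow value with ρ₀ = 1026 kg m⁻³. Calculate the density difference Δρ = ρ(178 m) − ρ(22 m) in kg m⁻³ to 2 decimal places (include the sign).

-0.34 kg m⁻³

ΔT = +9.3 K, ΔS = +0.98 psu (deep − shallow).
Δρ/ρ₀ = −(1.1 × 10⁻⁴)(+9.3) + (7.1 × 10⁻⁴)(+0.98) = -3.272 × 10⁻⁴.
Δρ = 1026 × (-3.272 × 10⁻⁴) = -0.34 kg m⁻³.
Negative Δρ: lighter below, statically unstable.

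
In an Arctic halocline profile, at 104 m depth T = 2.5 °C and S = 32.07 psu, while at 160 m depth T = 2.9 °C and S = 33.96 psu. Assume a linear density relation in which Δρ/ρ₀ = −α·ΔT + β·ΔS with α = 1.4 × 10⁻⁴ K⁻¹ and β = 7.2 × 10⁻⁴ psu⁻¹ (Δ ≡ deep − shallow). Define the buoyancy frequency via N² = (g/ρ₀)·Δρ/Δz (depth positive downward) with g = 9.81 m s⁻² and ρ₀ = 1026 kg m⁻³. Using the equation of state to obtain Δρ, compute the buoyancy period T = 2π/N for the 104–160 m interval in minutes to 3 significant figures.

ΔT = +0.4 K, ΔS = +1.89 psu (deep − shallow).
Δρ/ρ₀ = −αΔT + βΔS = -5.60 × 10⁻⁵ + 1.3608 × 10⁻³ = 1.3048 × 10⁻³, so Δρ ≈ 1.339 kg m⁻³.
N² = (g/ρ₀)·Δρ/Δz = g·(Δρ/ρ₀)/Δz = 9.81 × 1.3048 × 10⁻³ / 56 = 2.2857 × 10⁻⁴ s⁻².
N = √(2.2857 × 10⁻⁴) = 0.015119 rad s⁻¹ → T = 2π/N = 415.58 s = 6.9263 min ≈ 6.93 min.

6.93 min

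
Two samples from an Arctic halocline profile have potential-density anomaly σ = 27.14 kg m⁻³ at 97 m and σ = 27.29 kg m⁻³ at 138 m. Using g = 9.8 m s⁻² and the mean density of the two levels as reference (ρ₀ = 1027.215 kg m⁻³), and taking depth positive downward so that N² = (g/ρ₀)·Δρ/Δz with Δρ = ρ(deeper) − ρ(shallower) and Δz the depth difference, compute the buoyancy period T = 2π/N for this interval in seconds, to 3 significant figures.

1.06 × 10³ s

Δρ = 1027.29 − 1027.14 = 0.15 kg m⁻³ over Δz = 138 − 97 = 41 m.
N² = (9.8/1027.215) × (0.15/41) = 3.4904 × 10⁻⁵ s⁻².
N = √(3.4904 × 10⁻⁵) = 5.9080 × 10⁻³ rad s⁻¹, so T = 2π/N = 1.0635 × 10³ s ≈ 1.06 × 10³ s.
N² > 0, so the interval is statically stable.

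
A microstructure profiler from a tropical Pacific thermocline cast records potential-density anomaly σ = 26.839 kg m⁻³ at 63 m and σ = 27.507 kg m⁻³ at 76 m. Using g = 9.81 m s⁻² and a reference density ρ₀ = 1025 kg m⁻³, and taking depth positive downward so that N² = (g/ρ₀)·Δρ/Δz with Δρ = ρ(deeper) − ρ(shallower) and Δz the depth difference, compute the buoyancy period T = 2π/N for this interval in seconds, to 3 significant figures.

283 s

Δρ = 1027.507 − 1026.839 = 0.668 kg m⁻³ over Δz = 76 − 63 = 13 m.
N² = (9.81/1025) × (0.668/13) = 4.9179 × 10⁻⁴ s⁻².
N = √(4.9179 × 10⁻⁴) = 0.022176 rad s⁻¹, so T = 2π/N = 283.33 s ≈ 283 s.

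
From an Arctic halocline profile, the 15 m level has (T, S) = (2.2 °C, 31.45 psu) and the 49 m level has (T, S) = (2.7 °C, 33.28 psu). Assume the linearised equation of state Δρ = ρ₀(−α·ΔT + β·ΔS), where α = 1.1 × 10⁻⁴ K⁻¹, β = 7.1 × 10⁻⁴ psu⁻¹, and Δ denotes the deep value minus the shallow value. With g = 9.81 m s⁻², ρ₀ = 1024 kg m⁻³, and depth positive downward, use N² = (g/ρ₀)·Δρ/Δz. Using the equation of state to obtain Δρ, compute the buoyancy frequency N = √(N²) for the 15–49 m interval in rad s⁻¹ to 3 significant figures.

ΔT = +0.5 K, ΔS = +1.83 psu (deep − shallow).
Δρ/ρ₀ = −αΔT + βΔS = -5.50 × 10⁻⁵ + 1.2993 × 10⁻³ = 1.2443 × 10⁻³, so Δρ ≈ 1.274 kg m⁻³.
N² = (g/ρ₀)·Δρ/Δz = g·(Δρ/ρ₀)/Δz = 9.81 × 1.2443 × 10⁻³ / 34 = 3.5902 × 10⁻⁴ s⁻².
N = √(3.5902 × 10⁻⁴) = 0.018948 rad s⁻¹ ≈ 0.0189 rad s⁻¹.

0.0189 rad s⁻¹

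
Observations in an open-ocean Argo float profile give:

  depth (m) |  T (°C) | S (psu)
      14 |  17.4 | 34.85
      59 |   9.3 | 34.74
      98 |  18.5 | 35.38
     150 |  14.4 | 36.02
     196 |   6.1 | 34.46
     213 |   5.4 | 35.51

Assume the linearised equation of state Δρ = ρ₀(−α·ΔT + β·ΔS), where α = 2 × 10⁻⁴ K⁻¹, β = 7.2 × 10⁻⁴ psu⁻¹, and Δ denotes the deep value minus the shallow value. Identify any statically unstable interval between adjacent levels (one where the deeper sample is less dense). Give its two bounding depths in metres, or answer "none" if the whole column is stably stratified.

59–98 m

Evaluate Δρ/ρ₀ = −αΔT + βΔS across each adjacent pair:
  14–59 m: −αΔT+βΔS = −(2 × 10⁻⁴)(-8.1)+(7.2 × 10⁻⁴)(-0.11) = 1.5 × 10⁻³ → stable
  59–98 m: −αΔT+βΔS = −(2 × 10⁻⁴)(+9.2)+(7.2 × 10⁻⁴)(+0.64) = -1.4 × 10⁻³ → UNSTABLE
  98–150 m: −αΔT+βΔS = −(2 × 10⁻⁴)(-4.1)+(7.2 × 10⁻⁴)(+0.64) = 1.3 × 10⁻³ → stable
  150–196 m: −αΔT+βΔS = −(2 × 10⁻⁴)(-8.3)+(7.2 × 10⁻⁴)(-1.56) = 5.4 × 10⁻⁴ → stable
  196–213 m: −αΔT+βΔS = −(2 × 10⁻⁴)(-0.7)+(7.2 × 10⁻⁴)(+1.05) = 9.0 × 10⁻⁴ → stable
The 59–98 m interval has Δρ < 0: lighter water underlies denser water.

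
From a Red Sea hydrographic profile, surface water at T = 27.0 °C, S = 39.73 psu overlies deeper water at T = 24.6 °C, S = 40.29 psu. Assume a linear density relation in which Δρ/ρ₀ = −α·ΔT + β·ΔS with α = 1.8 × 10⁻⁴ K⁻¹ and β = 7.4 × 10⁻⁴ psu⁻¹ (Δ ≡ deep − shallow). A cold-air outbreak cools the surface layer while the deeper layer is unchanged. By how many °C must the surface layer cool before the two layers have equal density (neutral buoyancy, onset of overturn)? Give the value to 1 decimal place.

Neutral buoyancy requires Δρ = 0, i.e. −α(T_deep − T_surf′) + β(S_deep − S_surf) = 0.
T_surf′ = T_deep − (β/α)·ΔS = 24.6 − (7.4 × 10⁻⁴/1.8 × 10⁻⁴)·(+0.56) = 22.298 °C.
Cooling required: 27.0 − (22.298) = 4.702 °C.

4.7 °C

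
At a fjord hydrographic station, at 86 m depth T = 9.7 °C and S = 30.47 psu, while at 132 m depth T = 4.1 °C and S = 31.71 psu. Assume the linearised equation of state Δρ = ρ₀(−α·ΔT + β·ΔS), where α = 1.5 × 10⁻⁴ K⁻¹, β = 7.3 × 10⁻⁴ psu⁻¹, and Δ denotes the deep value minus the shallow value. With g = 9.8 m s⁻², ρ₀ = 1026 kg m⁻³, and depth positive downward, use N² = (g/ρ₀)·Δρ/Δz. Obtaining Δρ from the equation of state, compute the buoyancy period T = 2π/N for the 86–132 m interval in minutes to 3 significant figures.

5.43 min

ΔT = -5.6 K, ΔS = +1.24 psu (deep − shallow).
Δρ/ρ₀ = −αΔT + βΔS = 8.40 × 10⁻⁴ + 9.052 × 10⁻⁴ = 1.7452 × 10⁻³, so Δρ ≈ 1.791 kg m⁻³.
N² = (g/ρ₀)·Δρ/Δz = g·(Δρ/ρ₀)/Δz = 9.8 × 1.7452 × 10⁻³ / 46 = 3.7180 × 10⁻⁴ s⁻².
N = √(3.7180 × 10⁻⁴) = 0.019282 rad s⁻¹ → T = 2π/N = 325.86 s = 5.4310 min ≈ 5.43 min.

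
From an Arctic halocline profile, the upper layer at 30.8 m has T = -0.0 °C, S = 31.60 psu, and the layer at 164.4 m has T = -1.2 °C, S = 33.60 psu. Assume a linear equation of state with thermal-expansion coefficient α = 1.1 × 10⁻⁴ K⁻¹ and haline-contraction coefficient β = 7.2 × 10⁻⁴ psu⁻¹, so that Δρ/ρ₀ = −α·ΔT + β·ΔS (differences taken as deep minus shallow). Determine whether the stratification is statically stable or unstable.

stable

ΔT = -1.2 − -0.0 = -1.2 K and ΔS = 33.60 − 31.60 = +2.00 psu (deep − shallow).
−αΔT = 1.32 × 10⁻⁴; βΔS = 1.44 × 10⁻³; sum Δρ/ρ₀ = 1.572 × 10⁻³.
Δρ/ρ₀ > 0, so Δρ > 0: deeper water is denser → statically stable.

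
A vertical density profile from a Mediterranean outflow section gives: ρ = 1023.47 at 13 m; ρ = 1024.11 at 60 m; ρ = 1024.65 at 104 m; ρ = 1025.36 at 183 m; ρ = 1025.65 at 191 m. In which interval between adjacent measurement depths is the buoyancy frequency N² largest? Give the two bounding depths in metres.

183–191 m

Compute the density gradient over each adjacent pair:
  13–60 m: Δρ/Δz = 0.64/47 = 0.014 kg m⁻⁴
  60–104 m: Δρ/Δz = 0.54/44 = 0.012 kg m⁻⁴
  104–183 m: Δρ/Δz = 0.71/79 = 9.0 × 10⁻³ kg m⁻⁴
  183–191 m: Δρ/Δz = 0.29/8 = 0.036 kg m⁻⁴
The largest gradient is in the 183–191 m interval — the pycnocline.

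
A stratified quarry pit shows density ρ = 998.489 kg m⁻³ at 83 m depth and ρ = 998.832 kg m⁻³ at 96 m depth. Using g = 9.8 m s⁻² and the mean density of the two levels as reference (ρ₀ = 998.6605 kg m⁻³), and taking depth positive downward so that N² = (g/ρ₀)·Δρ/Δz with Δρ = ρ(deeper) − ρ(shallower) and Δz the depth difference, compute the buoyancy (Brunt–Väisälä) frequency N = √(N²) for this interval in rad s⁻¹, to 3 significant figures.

0.0161 rad s⁻¹

Δρ = 998.832 − 998.489 = 0.343 kg m⁻³ over Δz = 96 − 83 = 13 m.
N² = (9.8/998.6605) × (0.343/13) = 2.5892 × 10⁻⁴ s⁻².
N = √(2.5892 × 10⁻⁴) = 0.016091 rad s⁻¹ ≈ 0.0161 rad s⁻¹.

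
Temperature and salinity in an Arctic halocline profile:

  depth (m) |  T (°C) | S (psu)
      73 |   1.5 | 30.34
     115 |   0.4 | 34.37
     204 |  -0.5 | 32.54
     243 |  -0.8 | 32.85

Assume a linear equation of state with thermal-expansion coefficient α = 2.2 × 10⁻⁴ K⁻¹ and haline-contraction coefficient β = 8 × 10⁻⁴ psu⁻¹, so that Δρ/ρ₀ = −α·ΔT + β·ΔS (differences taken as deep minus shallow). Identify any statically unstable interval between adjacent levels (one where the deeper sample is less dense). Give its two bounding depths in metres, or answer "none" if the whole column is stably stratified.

Evaluate Δρ/ρ₀ = −αΔT + βΔS across each adjacent pair:
  73–115 m: −αΔT+βΔS = −(2.2 × 10⁻⁴)(-1.1)+(8 × 10⁻⁴)(+4.03) = 3.5 × 10⁻³ → stable
  115–204 m: −αΔT+βΔS = −(2.2 × 10⁻⁴)(-0.9)+(8 × 10⁻⁴)(-1.83) = -1.3 × 10⁻³ → UNSTABLE
  204–243 m: −αΔT+βΔS = −(2.2 × 10⁻⁴)(-0.3)+(8 × 10⁻⁴)(+0.31) = 3.1 × 10⁻⁴ → stable
The 115–204 m interval has Δρ < 0: lighter water underlies denser water.

115–204 m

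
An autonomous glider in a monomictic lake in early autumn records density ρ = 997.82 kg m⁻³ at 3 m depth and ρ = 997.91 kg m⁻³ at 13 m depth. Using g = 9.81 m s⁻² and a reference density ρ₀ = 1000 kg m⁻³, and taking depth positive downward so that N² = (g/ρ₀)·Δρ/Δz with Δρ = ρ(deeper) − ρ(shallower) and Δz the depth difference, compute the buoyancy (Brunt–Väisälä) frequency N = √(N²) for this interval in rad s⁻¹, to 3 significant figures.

9.40 × 10⁻³ rad s⁻¹

Δρ = 997.91 − 997.82 = 0.09 kg m⁻³ over Δz = 13 − 3 = 10 m.
N² = (9.81/1000) × (0.09/10) = 8.8290 × 10⁻⁵ s⁻².
N = √(8.8290 × 10⁻⁵) = 9.3963 × 10⁻³ rad s⁻¹ ≈ 9.40 × 10⁻³ rad s⁻¹.
A positive N² confirms static stability across the interval.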